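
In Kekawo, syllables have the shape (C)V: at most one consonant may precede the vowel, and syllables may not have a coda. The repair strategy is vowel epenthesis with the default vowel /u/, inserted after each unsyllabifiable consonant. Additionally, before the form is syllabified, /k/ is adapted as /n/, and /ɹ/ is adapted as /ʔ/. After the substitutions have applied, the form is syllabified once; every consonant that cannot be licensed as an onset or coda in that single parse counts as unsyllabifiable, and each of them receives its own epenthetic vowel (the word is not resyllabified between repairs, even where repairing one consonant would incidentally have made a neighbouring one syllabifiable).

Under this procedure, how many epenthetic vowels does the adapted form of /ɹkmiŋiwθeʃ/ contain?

4

After substitution the input is /ʔnmiŋiwθeʃ/.
The unsyllabifiable consonants are /ʔ/, /n/, /w/, /ʃ/; each receives one epenthetic vowel.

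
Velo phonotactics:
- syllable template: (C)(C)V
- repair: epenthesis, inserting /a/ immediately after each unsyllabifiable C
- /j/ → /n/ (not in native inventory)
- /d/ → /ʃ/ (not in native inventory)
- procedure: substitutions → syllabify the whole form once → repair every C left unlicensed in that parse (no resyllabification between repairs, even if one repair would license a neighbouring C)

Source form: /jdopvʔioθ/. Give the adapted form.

nʃopavʔioθa

Substitution: /j/ → /n/, /d/ → /ʃ/, giving /nʃopvʔioθ/.
The consonants /p/, /θ/ cannot be parsed into a legal (C)(C)V syllable (no codas are permitted; onsets may contain at most 2 consonants).
Epenthesis after each stranded consonant: /p/ → /pa/, /θ/ → /θa/.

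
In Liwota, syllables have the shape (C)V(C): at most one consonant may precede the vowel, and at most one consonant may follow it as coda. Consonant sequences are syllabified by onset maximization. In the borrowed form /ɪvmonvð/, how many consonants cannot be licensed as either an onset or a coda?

The consonants /v/, /ð/ cannot be parsed into a legal (C)V(C) syllable (at most one coda consonant is licensed; onsets are limited to one consonant).

2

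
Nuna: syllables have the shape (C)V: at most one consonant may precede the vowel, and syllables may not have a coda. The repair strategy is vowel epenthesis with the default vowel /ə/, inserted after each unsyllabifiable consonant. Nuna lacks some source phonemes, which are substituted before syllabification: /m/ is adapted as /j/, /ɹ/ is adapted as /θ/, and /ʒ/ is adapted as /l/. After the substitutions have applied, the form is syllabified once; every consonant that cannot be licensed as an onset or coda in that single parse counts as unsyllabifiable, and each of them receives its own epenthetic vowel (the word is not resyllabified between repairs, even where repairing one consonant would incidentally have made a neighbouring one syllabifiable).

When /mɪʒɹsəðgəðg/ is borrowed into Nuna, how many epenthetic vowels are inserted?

5

After substitution the input is /jɪlθsəðgəðg/.
The unsyllabifiable consonants are /l/, /θ/, /ð/, /ð/, /g/; each receives one epenthetic vowel.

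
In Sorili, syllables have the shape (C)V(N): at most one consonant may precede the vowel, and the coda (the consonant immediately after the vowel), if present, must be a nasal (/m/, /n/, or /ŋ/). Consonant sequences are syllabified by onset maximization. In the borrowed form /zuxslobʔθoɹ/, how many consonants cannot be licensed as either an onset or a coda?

5

Syllabifying with onset maximization leaves /x/, /s/, /b/, /ʔ/, /ɹ/ stranded (only a nasal (/m/, /n/, or /ŋ/) is licensed in coda position; onsets are limited to one consonant).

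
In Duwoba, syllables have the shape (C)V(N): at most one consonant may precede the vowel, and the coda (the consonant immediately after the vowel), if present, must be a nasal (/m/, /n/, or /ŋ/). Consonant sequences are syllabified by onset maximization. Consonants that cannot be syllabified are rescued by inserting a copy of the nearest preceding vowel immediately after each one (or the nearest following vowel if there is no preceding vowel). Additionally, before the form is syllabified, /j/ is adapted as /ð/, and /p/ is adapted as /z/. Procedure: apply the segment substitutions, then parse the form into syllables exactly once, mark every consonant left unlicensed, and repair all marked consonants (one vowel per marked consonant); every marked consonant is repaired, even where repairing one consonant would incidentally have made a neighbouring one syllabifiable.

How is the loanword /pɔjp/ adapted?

zɔðɔzɔ

Substitution: /p/ → /z/, /j/ → /ð/, giving /zɔðz/.
Under (C)V(N), the unsyllabifiable consonants are /ð/, /z/ (only a nasal (/m/, /n/, or /ŋ/) is licensed in coda position; onsets are limited to one consonant).
Epenthesis after each stranded consonant: /ð/ → /ðɔ/, /z/ → /zɔ/.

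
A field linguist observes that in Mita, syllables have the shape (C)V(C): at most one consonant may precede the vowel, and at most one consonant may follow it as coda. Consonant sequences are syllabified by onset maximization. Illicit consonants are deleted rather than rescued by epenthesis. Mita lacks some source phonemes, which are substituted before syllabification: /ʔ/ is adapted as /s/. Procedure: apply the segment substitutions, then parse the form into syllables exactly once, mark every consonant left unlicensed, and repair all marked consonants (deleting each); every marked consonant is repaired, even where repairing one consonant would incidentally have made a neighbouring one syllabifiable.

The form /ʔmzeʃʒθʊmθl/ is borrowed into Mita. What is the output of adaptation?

zeʃθʊm

Substitution: /ʔ/ → /s/, giving /smzeʃʒθʊmθl/.
Under (C)V(C), the unsyllabifiable consonants are /s/, /m/, /ʒ/, /θ/, /l/ (at most one coda consonant is licensed; onsets are limited to one consonant).
Deletion applies to /s/, /m/, /ʒ/, /θ/, /l/.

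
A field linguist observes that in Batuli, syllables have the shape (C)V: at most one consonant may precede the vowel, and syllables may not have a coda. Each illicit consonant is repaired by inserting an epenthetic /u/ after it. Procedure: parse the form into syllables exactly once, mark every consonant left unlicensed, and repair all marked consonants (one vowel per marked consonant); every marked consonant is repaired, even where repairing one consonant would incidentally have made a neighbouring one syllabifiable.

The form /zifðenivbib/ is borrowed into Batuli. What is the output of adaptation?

zifuðenivubibu

Under (C)V, the unsyllabifiable consonants are /f/, /v/, /b/ (no codas are permitted; onsets are limited to one consonant).
Each unlicensed consonant becomes the onset of a new syllable: /f/ → /fu/, /v/ → /vu/, /b/ → /bu/.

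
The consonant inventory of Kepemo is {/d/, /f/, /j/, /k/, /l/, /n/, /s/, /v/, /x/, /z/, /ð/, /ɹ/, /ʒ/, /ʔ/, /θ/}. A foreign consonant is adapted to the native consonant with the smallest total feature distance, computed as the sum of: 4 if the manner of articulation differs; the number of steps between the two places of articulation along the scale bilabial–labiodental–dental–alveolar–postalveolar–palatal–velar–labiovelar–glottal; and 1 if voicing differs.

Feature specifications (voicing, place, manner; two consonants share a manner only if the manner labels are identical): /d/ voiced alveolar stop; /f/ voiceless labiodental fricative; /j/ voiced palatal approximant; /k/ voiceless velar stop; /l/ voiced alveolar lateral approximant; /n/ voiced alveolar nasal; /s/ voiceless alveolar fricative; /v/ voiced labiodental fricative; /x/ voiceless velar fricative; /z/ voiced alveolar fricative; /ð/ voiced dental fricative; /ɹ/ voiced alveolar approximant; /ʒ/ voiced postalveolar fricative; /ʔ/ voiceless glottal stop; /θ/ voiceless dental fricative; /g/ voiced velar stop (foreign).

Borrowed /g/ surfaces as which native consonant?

k

/k/ is closest: same manner (stop), place distance 0 (velar→velar), voicing differs (+1); total 1. Next closest is /d/ at distance 3.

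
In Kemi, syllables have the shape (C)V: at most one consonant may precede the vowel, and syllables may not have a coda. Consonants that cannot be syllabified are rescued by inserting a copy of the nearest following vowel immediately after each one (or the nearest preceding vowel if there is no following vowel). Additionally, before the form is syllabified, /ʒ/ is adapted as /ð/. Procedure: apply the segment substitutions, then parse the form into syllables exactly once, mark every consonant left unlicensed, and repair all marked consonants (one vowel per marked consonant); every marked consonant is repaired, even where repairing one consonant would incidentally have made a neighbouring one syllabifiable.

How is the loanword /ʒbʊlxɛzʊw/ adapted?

ðʊbʊlɛxɛzʊwʊ

Substitution: /ʒ/ → /ð/, giving /ðbʊlxɛzʊw/.
Syllabifying with onset maximization leaves /ð/, /l/, /w/ stranded (no codas are permitted; onsets are limited to one consonant).
Epenthesis after each stranded consonant: /ð/ → /ðʊ/, /l/ → /lɛ/, /w/ → /wʊ/.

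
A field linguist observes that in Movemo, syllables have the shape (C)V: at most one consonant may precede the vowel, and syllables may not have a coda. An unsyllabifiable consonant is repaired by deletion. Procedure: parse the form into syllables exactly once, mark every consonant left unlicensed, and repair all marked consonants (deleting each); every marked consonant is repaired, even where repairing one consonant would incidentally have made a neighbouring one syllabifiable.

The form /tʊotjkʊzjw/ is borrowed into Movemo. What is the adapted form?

tʊokʊ

Under (C)V, the unsyllabifiable consonants are /t/, /j/, /z/, /j/, /w/ (no codas are permitted; onsets are limited to one consonant).
Deleting the stranded consonants removes /t/, /j/, /z/, /j/, /w/.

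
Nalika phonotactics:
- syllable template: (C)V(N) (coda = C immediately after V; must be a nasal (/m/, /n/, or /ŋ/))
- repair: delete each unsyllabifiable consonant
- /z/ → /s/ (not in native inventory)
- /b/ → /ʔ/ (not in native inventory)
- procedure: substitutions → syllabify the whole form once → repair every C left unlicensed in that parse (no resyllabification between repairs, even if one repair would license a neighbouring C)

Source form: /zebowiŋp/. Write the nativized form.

Substitution: /z/ → /s/, /b/ → /ʔ/, giving /seʔowiŋp/.
Under (C)V(N), the unsyllabifiable consonants are /p/ (only a nasal (/m/, /n/, or /ŋ/) is licensed in coda position; onsets are limited to one consonant).
Deleting the stranded consonants removes /p/.

seʔowiŋ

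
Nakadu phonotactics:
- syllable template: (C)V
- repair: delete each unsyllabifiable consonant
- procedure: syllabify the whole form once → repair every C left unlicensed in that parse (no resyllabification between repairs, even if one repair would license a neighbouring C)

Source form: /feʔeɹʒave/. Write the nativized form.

feʔeʒave

Under (C)V, the unsyllabifiable consonants are /ɹ/ (no codas are permitted; onsets are limited to one consonant).
Deleting the stranded consonants removes /ɹ/.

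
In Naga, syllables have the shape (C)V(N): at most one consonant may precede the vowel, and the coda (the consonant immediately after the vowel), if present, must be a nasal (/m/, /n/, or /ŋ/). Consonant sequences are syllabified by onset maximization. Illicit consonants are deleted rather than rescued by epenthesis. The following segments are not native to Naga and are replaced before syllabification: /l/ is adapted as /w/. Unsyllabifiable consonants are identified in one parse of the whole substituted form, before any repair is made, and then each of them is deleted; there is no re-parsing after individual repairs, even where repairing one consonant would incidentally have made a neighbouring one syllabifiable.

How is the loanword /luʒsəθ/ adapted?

Substitution: /l/ → /w/, giving /wuʒsəθ/.
Syllabifying with onset maximization leaves /ʒ/, /θ/ stranded (only a nasal (/m/, /n/, or /ŋ/) is licensed in coda position; onsets are limited to one consonant).
Deletion applies to /ʒ/, /θ/.

wusə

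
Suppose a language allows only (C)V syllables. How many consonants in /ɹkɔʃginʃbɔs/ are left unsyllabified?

Syllabifying with onset maximization leaves /ɹ/, /ʃ/, /n/, /ʃ/, /s/ stranded (no codas are permitted; onsets are limited to one consonant).

5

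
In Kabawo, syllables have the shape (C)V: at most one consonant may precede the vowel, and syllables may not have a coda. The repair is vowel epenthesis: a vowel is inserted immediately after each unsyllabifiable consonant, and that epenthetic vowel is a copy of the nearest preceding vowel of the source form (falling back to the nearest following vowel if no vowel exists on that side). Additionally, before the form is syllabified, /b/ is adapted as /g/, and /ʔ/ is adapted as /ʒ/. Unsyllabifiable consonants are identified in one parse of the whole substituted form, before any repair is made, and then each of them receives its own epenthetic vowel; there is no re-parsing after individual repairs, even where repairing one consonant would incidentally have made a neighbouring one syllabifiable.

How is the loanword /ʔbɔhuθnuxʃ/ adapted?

Substitution: /ʔ/ → /ʒ/, /b/ → /g/, giving /ʒgɔhuθnuxʃ/.
Syllabifying with onset maximization leaves /ʒ/, /θ/, /x/, /ʃ/ stranded (no codas are permitted; onsets are limited to one consonant).
Inserting the epenthetic vowel yields /ʒ/ → /ʒɔ/, /θ/ → /θu/, /x/ → /xu/, /ʃ/ → /ʃu/.

ʒɔgɔhuθunuxuʃu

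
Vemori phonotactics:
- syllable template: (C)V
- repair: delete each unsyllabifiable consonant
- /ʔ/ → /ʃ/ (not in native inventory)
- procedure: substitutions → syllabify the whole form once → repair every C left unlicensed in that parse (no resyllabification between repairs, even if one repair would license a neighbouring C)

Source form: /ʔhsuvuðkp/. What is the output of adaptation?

suvu

Substitution: /ʔ/ → /ʃ/, giving /ʃhsuvuðkp/.
Under (C)V, the unsyllabifiable consonants are /ʃ/, /h/, /ð/, /k/, /p/ (no codas are permitted; onsets are limited to one consonant).
Each unlicensed consonant is deleted: /ʃ/, /h/, /ð/, /k/, /p/.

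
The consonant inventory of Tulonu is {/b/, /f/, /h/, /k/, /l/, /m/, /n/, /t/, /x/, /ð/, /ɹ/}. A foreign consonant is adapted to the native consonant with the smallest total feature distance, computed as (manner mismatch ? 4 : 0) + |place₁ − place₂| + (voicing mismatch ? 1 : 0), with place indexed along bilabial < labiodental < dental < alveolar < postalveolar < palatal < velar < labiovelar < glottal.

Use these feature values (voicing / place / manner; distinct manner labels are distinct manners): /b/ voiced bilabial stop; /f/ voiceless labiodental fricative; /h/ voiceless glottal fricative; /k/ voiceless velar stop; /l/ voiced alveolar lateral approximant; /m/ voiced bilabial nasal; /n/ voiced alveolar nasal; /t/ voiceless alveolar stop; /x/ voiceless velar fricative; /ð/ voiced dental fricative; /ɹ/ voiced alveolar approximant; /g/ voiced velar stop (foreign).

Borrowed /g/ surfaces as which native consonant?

/k/ is closest: same manner (stop), place distance 0 (velar→velar), voicing differs (+1); total 1. Next closest is /t/ at distance 4.

k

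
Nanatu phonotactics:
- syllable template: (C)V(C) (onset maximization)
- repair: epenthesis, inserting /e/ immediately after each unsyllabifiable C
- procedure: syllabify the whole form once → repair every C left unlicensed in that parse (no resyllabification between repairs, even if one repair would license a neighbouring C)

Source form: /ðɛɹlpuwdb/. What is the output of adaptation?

The consonants /l/, /d/, /b/ cannot be parsed into a legal (C)V(C) syllable (at most one coda consonant is licensed; onsets are limited to one consonant).
Epenthesis after each stranded consonant: /l/ → /le/, /d/ → /de/, /b/ → /be/.

ðɛɹlepuwdebe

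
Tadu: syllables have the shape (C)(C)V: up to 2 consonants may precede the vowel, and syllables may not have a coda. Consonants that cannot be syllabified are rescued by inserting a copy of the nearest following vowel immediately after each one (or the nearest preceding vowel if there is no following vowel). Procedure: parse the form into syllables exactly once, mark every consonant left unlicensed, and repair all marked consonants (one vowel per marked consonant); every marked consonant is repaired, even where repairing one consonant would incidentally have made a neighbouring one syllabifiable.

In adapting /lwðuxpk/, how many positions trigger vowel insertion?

4

The unsyllabifiable consonants are /l/, /x/, /p/, /k/; each receives one epenthetic vowel.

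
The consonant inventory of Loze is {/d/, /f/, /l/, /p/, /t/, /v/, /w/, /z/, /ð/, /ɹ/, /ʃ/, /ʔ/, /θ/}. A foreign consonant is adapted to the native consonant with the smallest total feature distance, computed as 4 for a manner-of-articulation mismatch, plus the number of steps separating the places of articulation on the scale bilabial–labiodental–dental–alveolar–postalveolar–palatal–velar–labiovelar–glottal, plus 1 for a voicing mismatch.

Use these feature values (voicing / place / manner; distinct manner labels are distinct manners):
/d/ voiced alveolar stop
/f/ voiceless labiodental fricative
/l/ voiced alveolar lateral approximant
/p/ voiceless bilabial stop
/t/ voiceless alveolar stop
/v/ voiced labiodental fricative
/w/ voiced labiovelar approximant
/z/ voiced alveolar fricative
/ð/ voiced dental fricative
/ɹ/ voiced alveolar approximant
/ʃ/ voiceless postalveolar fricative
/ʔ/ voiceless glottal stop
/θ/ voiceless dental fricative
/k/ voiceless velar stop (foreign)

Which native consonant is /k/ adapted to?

/ʔ/ is closest: same manner (stop), place distance 2 (velar→glottal), same voicing; total 2. Next closest is /t/ at distance 3.

ʔ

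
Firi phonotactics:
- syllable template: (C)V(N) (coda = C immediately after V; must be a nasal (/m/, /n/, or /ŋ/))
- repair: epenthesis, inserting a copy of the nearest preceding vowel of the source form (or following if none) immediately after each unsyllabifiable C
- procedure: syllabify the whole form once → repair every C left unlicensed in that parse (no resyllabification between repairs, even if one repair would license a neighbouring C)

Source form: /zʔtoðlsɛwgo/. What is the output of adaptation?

zoʔotoðolosɛwɛgo

Syllabifying with onset maximization leaves /z/, /ʔ/, /ð/, /l/, /w/ stranded (only a nasal (/m/, /n/, or /ŋ/) is licensed in coda position; onsets are limited to one consonant).
Inserting the epenthetic vowel yields /z/ → /zo/, /ʔ/ → /ʔo/, /ð/ → /ðo/, /l/ → /lo/, /w/ → /wɛ/.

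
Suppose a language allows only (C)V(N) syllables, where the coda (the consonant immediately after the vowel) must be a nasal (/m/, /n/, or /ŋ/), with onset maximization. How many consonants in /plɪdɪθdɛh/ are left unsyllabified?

Under (C)V(N), the unsyllabifiable consonants are /p/, /θ/, /h/ (only a nasal (/m/, /n/, or /ŋ/) is licensed in coda position; onsets are limited to one consonant).

3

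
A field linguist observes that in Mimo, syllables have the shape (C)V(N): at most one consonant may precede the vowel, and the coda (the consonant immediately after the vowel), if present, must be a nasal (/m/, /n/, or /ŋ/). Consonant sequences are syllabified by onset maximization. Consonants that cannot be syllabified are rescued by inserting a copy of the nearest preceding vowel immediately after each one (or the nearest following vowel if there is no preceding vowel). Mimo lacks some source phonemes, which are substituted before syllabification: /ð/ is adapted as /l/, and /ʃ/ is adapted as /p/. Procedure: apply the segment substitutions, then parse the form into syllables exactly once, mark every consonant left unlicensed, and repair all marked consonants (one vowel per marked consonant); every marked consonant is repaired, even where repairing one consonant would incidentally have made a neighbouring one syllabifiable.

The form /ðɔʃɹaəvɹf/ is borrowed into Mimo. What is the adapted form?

lɔpɔɹaəvəɹəfə

Substitution: /ð/ → /l/, /ʃ/ → /p/, giving /lɔpɹaəvɹf/.
Under (C)V(N), the unsyllabifiable consonants are /p/, /v/, /ɹ/, /f/ (only a nasal (/m/, /n/, or /ŋ/) is licensed in coda position; onsets are limited to one consonant).
Epenthesis after each stranded consonant: /p/ → /pɔ/, /v/ → /və/, /ɹ/ → /ɹə/, /f/ → /fə/.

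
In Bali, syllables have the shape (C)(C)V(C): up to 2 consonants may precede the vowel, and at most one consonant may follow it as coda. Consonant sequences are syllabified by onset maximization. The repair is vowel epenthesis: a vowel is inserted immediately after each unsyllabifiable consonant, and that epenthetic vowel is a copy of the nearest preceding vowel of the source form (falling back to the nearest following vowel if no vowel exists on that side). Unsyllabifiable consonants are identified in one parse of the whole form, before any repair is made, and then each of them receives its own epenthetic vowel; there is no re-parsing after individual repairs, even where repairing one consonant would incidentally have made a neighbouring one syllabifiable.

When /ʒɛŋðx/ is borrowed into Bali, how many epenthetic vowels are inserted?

2

The unsyllabifiable consonants are /ð/, /x/; each receives one epenthetic vowel.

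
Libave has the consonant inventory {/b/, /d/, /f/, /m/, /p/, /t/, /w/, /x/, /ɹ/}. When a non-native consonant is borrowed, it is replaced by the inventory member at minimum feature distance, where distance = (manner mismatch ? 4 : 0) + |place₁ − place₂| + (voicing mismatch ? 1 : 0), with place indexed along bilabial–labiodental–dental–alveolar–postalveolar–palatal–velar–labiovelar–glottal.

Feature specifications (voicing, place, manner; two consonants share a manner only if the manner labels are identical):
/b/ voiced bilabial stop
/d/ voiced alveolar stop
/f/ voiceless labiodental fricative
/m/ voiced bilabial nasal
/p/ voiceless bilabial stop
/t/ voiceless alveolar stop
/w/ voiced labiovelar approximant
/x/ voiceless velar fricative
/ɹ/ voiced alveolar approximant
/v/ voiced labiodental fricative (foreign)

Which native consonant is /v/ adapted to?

/f/ is closest: same manner (fricative), place distance 0 (labiodental→labiodental), voicing differs (+1); total 1. Next closest is /b/ at distance 5.

f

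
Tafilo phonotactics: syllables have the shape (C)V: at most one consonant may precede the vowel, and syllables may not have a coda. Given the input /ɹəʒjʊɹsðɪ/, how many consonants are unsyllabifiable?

3

Under (C)V, the unsyllabifiable consonants are /ʒ/, /ɹ/, /s/ (no codas are permitted; onsets are limited to one consonant).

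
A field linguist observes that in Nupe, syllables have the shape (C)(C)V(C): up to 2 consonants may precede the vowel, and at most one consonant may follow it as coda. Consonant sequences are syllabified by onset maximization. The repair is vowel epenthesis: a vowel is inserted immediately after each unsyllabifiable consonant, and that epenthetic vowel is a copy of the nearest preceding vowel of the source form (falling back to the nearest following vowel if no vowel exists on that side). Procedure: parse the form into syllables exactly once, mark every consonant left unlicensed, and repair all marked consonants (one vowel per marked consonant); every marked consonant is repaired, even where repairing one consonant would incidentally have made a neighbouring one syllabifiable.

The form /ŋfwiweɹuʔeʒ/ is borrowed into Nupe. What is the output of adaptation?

ŋifwiweɹuʔeʒ

Under (C)(C)V(C), the unsyllabifiable consonants are /ŋ/ (at most one coda consonant is licensed; onsets may contain at most 2 consonants).
Inserting the epenthetic vowel yields /ŋ/ → /ŋi/.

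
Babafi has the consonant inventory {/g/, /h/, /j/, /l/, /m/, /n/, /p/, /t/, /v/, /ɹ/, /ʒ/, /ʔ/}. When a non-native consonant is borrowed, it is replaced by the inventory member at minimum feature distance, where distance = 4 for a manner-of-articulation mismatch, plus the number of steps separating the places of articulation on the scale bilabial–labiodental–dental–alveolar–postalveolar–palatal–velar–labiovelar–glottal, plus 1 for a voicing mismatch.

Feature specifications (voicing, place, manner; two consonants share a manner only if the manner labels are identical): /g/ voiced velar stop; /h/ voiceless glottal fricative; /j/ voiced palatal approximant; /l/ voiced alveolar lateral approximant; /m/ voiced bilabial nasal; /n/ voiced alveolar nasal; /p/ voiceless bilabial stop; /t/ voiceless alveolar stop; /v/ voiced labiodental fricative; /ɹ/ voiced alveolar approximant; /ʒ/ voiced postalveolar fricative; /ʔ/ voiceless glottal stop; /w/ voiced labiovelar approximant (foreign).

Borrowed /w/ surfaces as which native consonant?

j

/j/ is closest: same manner (approximant), place distance 2 (labiovelar→palatal), same voicing; total 2. Next closest is /ɹ/ at distance 4.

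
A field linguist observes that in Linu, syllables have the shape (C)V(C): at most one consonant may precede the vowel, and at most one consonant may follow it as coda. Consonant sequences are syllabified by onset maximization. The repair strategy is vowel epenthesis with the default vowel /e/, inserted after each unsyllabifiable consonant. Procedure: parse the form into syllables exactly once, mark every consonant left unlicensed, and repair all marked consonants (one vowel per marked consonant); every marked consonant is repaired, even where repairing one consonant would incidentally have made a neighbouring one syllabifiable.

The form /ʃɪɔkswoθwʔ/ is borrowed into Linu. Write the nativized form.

Syllabifying with onset maximization leaves /s/, /w/, /ʔ/ stranded (at most one coda consonant is licensed; onsets are limited to one consonant).
Epenthesis after each stranded consonant: /s/ → /se/, /w/ → /we/, /ʔ/ → /ʔe/.

ʃɪɔksewoθweʔe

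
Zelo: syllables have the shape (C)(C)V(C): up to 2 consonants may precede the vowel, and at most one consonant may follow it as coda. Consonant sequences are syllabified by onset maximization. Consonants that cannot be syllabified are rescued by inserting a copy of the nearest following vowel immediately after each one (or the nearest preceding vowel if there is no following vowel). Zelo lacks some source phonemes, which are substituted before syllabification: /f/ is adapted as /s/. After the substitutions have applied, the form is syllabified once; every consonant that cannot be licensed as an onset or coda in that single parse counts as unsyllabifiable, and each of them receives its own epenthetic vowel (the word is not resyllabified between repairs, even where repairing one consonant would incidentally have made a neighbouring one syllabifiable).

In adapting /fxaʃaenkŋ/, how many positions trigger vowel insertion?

After substitution the input is /sxaʃaenkŋ/.
The unsyllabifiable consonants are /k/, /ŋ/; each receives one epenthetic vowel.

2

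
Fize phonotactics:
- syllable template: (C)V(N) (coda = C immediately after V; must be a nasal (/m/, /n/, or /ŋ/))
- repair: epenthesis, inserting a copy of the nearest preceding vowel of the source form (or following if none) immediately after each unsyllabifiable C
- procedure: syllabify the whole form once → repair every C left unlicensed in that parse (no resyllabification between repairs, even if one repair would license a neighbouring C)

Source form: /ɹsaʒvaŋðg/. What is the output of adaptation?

ɹasaʒavaŋðaga

Under (C)V(N), the unsyllabifiable consonants are /ɹ/, /ʒ/, /ð/, /g/ (only a nasal (/m/, /n/, or /ŋ/) is licensed in coda position; onsets are limited to one consonant).
Epenthesis after each stranded consonant: /ɹ/ → /ɹa/, /ʒ/ → /ʒa/, /ð/ → /ða/, /g/ → /ga/.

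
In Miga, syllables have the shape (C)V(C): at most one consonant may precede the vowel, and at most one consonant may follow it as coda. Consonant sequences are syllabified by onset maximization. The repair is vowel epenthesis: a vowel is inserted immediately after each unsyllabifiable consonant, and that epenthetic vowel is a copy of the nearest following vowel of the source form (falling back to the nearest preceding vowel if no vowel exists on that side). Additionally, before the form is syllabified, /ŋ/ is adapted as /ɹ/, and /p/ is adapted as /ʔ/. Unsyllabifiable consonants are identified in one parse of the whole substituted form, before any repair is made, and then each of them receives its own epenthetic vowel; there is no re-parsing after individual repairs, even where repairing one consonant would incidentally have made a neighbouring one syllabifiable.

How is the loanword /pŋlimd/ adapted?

Substitution: /p/ → /ʔ/, /ŋ/ → /ɹ/, giving /ʔɹlimd/.
The consonants /ʔ/, /ɹ/, /d/ cannot be parsed into a legal (C)V(C) syllable (at most one coda consonant is licensed; onsets are limited to one consonant).
Epenthesis after each stranded consonant: /ʔ/ → /ʔi/, /ɹ/ → /ɹi/, /d/ → /di/.

ʔiɹilimdi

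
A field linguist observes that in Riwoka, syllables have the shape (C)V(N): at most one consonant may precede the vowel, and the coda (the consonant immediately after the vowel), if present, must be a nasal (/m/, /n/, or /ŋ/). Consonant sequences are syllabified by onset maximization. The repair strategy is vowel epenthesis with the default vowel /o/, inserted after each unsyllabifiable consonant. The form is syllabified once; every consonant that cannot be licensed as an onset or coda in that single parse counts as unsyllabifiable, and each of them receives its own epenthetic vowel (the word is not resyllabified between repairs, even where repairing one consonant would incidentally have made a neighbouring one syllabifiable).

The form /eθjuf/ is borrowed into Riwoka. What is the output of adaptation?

eθojufo

Syllabifying with onset maximization leaves /θ/, /f/ stranded (only a nasal (/m/, /n/, or /ŋ/) is licensed in coda position; onsets are limited to one consonant).
Inserting the epenthetic vowel yields /θ/ → /θo/, /f/ → /fo/.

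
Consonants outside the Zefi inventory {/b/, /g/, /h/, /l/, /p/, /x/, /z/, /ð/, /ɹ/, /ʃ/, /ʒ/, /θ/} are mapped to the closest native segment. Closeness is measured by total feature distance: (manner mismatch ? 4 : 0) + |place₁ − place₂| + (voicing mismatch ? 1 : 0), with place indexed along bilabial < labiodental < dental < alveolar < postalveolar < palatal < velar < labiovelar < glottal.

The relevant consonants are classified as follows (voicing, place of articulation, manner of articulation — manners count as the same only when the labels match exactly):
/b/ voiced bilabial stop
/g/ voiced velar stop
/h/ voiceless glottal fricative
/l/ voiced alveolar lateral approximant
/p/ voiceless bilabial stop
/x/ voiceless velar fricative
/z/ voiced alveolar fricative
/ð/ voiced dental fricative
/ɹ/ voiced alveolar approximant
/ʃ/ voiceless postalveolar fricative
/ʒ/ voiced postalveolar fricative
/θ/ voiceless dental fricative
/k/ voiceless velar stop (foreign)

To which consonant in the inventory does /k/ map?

/g/ is closest: same manner (stop), place distance 0 (velar→velar), voicing differs (+1); total 1. Next closest is /x/ at distance 4.

g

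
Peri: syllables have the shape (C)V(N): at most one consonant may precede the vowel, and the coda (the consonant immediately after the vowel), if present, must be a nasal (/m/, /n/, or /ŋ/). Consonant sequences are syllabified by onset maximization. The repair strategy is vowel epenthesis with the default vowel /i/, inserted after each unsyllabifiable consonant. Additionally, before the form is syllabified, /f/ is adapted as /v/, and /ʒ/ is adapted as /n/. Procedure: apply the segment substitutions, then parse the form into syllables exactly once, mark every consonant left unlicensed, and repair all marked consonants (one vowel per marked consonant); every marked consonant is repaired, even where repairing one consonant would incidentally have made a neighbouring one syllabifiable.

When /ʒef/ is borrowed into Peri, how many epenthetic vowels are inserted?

After substitution the input is /nev/.
The unsyllabifiable consonants are /v/; each receives one epenthetic vowel.

1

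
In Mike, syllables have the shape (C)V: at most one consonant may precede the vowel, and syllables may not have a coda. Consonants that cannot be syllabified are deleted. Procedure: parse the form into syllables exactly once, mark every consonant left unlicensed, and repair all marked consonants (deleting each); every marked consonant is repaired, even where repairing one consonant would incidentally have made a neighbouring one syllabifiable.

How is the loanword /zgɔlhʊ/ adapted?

gɔhʊ

Under (C)V, the unsyllabifiable consonants are /z/, /l/ (no codas are permitted; onsets are limited to one consonant).
Deleting the stranded consonants removes /z/, /l/.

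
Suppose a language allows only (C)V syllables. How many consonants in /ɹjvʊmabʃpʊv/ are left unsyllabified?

Syllabifying with onset maximization leaves /ɹ/, /j/, /b/, /ʃ/, /v/ stranded (no codas are permitted; onsets are limited to one consonant).

5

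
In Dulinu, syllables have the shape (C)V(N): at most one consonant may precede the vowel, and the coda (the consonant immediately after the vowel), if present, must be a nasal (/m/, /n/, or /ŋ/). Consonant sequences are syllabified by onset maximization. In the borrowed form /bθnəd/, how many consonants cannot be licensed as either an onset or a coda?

3

The consonants /b/, /θ/, /d/ cannot be parsed into a legal (C)V(N) syllable (only a nasal (/m/, /n/, or /ŋ/) is licensed in coda position; onsets are limited to one consonant).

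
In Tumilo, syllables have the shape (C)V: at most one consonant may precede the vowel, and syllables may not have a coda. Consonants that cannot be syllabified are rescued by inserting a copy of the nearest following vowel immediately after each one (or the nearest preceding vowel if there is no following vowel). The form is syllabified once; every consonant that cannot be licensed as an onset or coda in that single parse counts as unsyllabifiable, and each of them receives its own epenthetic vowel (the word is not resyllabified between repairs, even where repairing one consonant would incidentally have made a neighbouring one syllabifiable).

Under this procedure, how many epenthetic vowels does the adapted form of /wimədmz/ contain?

The unsyllabifiable consonants are /d/, /m/, /z/; each receives one epenthetic vowel.

3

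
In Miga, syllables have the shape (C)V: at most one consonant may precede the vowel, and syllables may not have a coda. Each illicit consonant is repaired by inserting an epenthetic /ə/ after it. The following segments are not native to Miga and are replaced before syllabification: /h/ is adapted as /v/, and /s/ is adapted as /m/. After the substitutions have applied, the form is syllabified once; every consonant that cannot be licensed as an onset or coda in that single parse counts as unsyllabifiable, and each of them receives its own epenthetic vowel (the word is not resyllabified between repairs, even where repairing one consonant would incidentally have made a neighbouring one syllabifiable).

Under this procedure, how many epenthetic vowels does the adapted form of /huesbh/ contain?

After substitution the input is /vuembv/.
The unsyllabifiable consonants are /m/, /b/, /v/; each receives one epenthetic vowel.

3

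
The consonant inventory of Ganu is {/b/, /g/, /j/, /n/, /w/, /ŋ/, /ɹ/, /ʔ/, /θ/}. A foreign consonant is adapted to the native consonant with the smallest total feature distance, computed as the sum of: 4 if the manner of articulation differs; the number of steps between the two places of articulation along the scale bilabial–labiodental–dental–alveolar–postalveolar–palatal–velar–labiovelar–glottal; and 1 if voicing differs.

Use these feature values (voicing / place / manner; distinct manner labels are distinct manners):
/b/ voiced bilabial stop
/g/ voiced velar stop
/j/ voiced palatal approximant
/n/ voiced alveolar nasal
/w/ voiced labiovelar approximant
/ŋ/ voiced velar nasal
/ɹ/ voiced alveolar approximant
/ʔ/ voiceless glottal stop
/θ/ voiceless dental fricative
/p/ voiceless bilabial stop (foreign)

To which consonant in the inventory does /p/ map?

/b/ is closest: same manner (stop), place distance 0 (bilabial→bilabial), voicing differs (+1); total 1. Next closest is /θ/ at distance 6.

b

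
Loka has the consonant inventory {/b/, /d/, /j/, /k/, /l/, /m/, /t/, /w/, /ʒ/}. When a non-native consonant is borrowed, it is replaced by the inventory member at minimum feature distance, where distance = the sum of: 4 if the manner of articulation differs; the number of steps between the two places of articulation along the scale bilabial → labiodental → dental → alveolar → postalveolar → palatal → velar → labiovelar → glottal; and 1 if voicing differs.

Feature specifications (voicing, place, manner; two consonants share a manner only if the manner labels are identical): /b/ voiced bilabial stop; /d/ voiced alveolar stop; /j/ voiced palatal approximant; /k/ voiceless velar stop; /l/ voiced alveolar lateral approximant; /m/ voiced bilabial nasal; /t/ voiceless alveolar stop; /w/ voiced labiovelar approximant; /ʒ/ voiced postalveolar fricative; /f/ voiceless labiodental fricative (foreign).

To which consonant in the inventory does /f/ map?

/ʒ/ is closest: same manner (fricative), place distance 3 (labiodental→postalveolar), voicing differs (+1); total 4. Next closest is /b/ at distance 6.

ʒ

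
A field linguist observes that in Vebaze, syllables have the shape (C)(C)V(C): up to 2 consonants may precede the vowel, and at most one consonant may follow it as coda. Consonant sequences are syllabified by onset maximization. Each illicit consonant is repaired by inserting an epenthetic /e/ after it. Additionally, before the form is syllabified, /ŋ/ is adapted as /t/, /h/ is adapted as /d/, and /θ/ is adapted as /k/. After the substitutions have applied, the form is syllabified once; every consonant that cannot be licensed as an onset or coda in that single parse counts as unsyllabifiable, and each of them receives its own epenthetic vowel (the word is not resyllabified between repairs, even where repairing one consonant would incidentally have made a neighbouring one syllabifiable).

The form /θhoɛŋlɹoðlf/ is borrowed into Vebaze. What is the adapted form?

kdoɛtlɹoðlefe

Substitution: /θ/ → /k/, /h/ → /d/, /ŋ/ → /t/, giving /kdoɛtlɹoðlf/.
The consonants /l/, /f/ cannot be parsed into a legal (C)(C)V(C) syllable (at most one coda consonant is licensed; onsets may contain at most 2 consonants).
Each unlicensed consonant becomes the onset of a new syllable: /l/ → /le/, /f/ → /fe/.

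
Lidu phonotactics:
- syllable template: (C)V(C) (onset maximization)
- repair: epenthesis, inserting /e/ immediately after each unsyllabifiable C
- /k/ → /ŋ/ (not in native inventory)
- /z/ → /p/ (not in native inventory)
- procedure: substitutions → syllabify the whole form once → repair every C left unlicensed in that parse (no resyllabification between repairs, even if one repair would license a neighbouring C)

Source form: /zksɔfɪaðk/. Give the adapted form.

peŋesɔfɪaðŋe

Substitution: /z/ → /p/, /k/ → /ŋ/, giving /pŋsɔfɪaðŋ/.
Syllabifying with onset maximization leaves /p/, /ŋ/, /ŋ/ stranded (at most one coda consonant is licensed; onsets are limited to one consonant).
Epenthesis after each stranded consonant: /p/ → /pe/, /ŋ/ → /ŋe/, /ŋ/ → /ŋe/.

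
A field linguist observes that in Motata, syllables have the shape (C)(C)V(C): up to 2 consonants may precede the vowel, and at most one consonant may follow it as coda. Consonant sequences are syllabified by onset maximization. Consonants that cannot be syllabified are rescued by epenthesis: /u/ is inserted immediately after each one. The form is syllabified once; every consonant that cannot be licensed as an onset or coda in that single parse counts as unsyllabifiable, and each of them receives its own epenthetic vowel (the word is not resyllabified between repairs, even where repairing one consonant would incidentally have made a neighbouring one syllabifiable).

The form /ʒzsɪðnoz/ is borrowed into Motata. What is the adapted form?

Under (C)(C)V(C), the unsyllabifiable consonants are /ʒ/ (at most one coda consonant is licensed; onsets may contain at most 2 consonants).
Inserting the epenthetic vowel yields /ʒ/ → /ʒu/.

ʒuzsɪðnoz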